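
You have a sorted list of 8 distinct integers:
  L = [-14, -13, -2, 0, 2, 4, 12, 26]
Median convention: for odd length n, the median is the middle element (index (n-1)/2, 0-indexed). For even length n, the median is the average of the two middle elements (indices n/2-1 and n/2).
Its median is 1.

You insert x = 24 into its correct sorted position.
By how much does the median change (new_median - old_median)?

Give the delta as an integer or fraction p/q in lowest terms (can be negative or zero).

Answer: 1

Derivation:
Old median = 1
After inserting x = 24: new sorted = [-14, -13, -2, 0, 2, 4, 12, 24, 26]
New median = 2
Delta = 2 - 1 = 1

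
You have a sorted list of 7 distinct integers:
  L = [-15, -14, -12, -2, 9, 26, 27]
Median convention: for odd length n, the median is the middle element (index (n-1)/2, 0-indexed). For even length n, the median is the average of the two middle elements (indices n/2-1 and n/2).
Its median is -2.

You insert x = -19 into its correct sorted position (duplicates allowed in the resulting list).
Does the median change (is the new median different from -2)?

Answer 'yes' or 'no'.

Answer: yes

Derivation:
Old median = -2
Insert x = -19
New median = -7
Changed? yes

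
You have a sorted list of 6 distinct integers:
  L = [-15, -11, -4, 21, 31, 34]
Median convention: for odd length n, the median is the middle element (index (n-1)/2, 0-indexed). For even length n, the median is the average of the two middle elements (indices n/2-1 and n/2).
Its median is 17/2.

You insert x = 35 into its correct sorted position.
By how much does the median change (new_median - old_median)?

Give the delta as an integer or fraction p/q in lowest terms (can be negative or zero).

Old median = 17/2
After inserting x = 35: new sorted = [-15, -11, -4, 21, 31, 34, 35]
New median = 21
Delta = 21 - 17/2 = 25/2

Answer: 25/2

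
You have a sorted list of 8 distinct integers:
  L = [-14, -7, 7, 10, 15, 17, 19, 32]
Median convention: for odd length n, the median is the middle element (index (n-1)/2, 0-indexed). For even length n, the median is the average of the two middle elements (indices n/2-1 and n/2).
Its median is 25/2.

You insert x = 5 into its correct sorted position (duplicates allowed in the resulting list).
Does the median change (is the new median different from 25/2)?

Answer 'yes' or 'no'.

Old median = 25/2
Insert x = 5
New median = 10
Changed? yes

Answer: yes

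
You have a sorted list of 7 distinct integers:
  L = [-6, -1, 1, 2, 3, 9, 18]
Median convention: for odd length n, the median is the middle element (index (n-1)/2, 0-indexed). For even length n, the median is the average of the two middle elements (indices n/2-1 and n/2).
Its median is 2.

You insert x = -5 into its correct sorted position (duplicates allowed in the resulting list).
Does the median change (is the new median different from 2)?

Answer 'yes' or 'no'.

Answer: yes

Derivation:
Old median = 2
Insert x = -5
New median = 3/2
Changed? yes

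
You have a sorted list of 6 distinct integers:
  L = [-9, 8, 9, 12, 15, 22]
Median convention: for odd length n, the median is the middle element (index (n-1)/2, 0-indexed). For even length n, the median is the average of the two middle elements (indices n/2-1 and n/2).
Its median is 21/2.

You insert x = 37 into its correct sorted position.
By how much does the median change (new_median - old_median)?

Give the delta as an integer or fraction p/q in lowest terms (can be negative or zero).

Old median = 21/2
After inserting x = 37: new sorted = [-9, 8, 9, 12, 15, 22, 37]
New median = 12
Delta = 12 - 21/2 = 3/2

Answer: 3/2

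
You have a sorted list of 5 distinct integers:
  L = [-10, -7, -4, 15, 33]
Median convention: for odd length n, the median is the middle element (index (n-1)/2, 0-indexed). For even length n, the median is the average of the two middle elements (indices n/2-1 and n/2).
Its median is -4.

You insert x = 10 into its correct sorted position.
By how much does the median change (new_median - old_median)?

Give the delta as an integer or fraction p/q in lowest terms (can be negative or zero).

Answer: 7

Derivation:
Old median = -4
After inserting x = 10: new sorted = [-10, -7, -4, 10, 15, 33]
New median = 3
Delta = 3 - -4 = 7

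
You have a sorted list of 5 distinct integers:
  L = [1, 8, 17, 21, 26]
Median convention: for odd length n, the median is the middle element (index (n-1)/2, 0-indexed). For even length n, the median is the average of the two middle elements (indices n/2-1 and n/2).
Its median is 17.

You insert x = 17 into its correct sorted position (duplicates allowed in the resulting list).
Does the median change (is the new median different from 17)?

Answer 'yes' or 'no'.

Old median = 17
Insert x = 17
New median = 17
Changed? no

Answer: no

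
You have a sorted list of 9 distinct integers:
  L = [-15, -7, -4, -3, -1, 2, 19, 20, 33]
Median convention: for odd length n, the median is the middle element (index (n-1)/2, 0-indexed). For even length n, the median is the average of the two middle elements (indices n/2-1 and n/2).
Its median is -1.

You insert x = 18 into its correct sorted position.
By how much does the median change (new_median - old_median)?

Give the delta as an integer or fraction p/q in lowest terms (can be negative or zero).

Answer: 3/2

Derivation:
Old median = -1
After inserting x = 18: new sorted = [-15, -7, -4, -3, -1, 2, 18, 19, 20, 33]
New median = 1/2
Delta = 1/2 - -1 = 3/2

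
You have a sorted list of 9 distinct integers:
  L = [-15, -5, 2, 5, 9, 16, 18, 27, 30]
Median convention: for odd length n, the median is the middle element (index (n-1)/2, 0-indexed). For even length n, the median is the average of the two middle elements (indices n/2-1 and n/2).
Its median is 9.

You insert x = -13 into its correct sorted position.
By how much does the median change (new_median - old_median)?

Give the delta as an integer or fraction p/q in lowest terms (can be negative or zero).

Old median = 9
After inserting x = -13: new sorted = [-15, -13, -5, 2, 5, 9, 16, 18, 27, 30]
New median = 7
Delta = 7 - 9 = -2

Answer: -2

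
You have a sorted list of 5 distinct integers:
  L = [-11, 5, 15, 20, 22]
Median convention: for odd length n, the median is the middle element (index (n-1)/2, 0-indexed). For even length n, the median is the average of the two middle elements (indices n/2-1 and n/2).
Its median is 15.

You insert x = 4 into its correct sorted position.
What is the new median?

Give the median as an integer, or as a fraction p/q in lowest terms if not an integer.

Old list (sorted, length 5): [-11, 5, 15, 20, 22]
Old median = 15
Insert x = 4
Old length odd (5). Middle was index 2 = 15.
New length even (6). New median = avg of two middle elements.
x = 4: 1 elements are < x, 4 elements are > x.
New sorted list: [-11, 4, 5, 15, 20, 22]
New median = 10

Answer: 10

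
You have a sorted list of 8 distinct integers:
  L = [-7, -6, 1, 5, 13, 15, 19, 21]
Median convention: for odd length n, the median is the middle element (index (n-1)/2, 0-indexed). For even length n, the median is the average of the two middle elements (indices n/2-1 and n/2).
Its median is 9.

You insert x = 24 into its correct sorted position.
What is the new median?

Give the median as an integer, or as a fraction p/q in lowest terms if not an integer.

Answer: 13

Derivation:
Old list (sorted, length 8): [-7, -6, 1, 5, 13, 15, 19, 21]
Old median = 9
Insert x = 24
Old length even (8). Middle pair: indices 3,4 = 5,13.
New length odd (9). New median = single middle element.
x = 24: 8 elements are < x, 0 elements are > x.
New sorted list: [-7, -6, 1, 5, 13, 15, 19, 21, 24]
New median = 13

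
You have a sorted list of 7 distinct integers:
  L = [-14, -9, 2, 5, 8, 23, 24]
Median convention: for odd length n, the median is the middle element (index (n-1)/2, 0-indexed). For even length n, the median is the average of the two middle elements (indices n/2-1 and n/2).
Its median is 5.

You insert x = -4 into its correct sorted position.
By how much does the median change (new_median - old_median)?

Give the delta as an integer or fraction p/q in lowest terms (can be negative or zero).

Answer: -3/2

Derivation:
Old median = 5
After inserting x = -4: new sorted = [-14, -9, -4, 2, 5, 8, 23, 24]
New median = 7/2
Delta = 7/2 - 5 = -3/2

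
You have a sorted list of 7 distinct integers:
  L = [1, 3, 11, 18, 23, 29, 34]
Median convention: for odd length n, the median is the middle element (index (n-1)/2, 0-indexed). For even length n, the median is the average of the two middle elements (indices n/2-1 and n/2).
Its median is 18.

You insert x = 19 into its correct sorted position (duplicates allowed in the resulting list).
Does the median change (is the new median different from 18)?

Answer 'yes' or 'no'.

Old median = 18
Insert x = 19
New median = 37/2
Changed? yes

Answer: yes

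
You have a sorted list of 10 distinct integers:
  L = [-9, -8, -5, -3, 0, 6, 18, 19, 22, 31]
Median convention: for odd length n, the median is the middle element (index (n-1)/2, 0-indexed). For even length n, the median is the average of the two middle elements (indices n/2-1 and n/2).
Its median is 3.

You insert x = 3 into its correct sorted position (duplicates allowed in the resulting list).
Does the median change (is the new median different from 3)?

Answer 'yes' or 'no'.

Answer: no

Derivation:
Old median = 3
Insert x = 3
New median = 3
Changed? no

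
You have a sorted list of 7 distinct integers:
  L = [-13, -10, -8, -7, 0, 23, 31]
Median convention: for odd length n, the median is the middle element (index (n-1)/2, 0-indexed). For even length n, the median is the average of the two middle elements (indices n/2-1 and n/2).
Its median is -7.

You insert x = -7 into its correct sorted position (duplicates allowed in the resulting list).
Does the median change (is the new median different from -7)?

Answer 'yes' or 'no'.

Answer: no

Derivation:
Old median = -7
Insert x = -7
New median = -7
Changed? no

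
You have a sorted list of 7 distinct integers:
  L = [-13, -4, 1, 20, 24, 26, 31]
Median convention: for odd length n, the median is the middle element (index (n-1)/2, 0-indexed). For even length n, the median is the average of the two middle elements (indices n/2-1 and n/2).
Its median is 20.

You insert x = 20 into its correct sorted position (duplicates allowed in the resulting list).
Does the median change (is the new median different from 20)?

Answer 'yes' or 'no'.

Answer: no

Derivation:
Old median = 20
Insert x = 20
New median = 20
Changed? no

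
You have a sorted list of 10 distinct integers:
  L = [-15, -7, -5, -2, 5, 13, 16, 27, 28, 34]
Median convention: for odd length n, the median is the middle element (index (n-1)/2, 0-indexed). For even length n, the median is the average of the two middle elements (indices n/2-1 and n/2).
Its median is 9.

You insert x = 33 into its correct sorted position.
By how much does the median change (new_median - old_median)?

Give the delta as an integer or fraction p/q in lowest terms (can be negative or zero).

Old median = 9
After inserting x = 33: new sorted = [-15, -7, -5, -2, 5, 13, 16, 27, 28, 33, 34]
New median = 13
Delta = 13 - 9 = 4

Answer: 4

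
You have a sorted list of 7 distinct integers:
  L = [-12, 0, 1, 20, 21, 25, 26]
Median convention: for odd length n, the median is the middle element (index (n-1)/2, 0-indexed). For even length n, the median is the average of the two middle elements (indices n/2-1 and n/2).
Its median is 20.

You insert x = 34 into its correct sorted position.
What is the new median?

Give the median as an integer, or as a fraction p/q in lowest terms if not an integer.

Old list (sorted, length 7): [-12, 0, 1, 20, 21, 25, 26]
Old median = 20
Insert x = 34
Old length odd (7). Middle was index 3 = 20.
New length even (8). New median = avg of two middle elements.
x = 34: 7 elements are < x, 0 elements are > x.
New sorted list: [-12, 0, 1, 20, 21, 25, 26, 34]
New median = 41/2

Answer: 41/2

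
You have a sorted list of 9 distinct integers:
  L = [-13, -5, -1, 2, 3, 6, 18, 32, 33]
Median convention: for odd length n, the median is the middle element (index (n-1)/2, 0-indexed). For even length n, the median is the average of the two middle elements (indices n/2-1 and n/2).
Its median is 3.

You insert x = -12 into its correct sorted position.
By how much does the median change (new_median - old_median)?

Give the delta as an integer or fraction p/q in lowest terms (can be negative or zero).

Answer: -1/2

Derivation:
Old median = 3
After inserting x = -12: new sorted = [-13, -12, -5, -1, 2, 3, 6, 18, 32, 33]
New median = 5/2
Delta = 5/2 - 3 = -1/2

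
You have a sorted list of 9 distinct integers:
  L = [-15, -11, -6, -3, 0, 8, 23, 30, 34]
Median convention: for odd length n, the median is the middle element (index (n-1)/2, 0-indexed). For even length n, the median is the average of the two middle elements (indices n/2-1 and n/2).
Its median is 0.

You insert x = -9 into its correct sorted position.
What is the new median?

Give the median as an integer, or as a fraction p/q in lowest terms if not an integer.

Old list (sorted, length 9): [-15, -11, -6, -3, 0, 8, 23, 30, 34]
Old median = 0
Insert x = -9
Old length odd (9). Middle was index 4 = 0.
New length even (10). New median = avg of two middle elements.
x = -9: 2 elements are < x, 7 elements are > x.
New sorted list: [-15, -11, -9, -6, -3, 0, 8, 23, 30, 34]
New median = -3/2

Answer: -3/2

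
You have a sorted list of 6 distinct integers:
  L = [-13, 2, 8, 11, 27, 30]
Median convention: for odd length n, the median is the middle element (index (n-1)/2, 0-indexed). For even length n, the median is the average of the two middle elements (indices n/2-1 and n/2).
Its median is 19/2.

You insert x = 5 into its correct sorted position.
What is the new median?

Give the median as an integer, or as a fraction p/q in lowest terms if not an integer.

Old list (sorted, length 6): [-13, 2, 8, 11, 27, 30]
Old median = 19/2
Insert x = 5
Old length even (6). Middle pair: indices 2,3 = 8,11.
New length odd (7). New median = single middle element.
x = 5: 2 elements are < x, 4 elements are > x.
New sorted list: [-13, 2, 5, 8, 11, 27, 30]
New median = 8

Answer: 8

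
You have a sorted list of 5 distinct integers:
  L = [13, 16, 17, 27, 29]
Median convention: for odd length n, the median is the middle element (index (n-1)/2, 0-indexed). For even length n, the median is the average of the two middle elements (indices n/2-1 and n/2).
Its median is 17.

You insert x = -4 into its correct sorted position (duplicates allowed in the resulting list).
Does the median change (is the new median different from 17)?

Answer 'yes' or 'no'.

Answer: yes

Derivation:
Old median = 17
Insert x = -4
New median = 33/2
Changed? yes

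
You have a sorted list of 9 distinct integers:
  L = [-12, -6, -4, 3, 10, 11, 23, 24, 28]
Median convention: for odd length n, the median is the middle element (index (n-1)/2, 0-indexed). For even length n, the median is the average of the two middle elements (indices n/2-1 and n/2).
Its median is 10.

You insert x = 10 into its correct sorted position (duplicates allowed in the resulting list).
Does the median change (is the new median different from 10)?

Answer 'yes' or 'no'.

Answer: no

Derivation:
Old median = 10
Insert x = 10
New median = 10
Changed? no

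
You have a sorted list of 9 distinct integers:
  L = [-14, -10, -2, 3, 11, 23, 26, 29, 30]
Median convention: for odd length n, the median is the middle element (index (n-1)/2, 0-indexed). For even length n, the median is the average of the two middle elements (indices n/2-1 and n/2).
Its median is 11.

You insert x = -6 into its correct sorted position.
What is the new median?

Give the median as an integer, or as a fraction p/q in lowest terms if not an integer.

Old list (sorted, length 9): [-14, -10, -2, 3, 11, 23, 26, 29, 30]
Old median = 11
Insert x = -6
Old length odd (9). Middle was index 4 = 11.
New length even (10). New median = avg of two middle elements.
x = -6: 2 elements are < x, 7 elements are > x.
New sorted list: [-14, -10, -6, -2, 3, 11, 23, 26, 29, 30]
New median = 7

Answer: 7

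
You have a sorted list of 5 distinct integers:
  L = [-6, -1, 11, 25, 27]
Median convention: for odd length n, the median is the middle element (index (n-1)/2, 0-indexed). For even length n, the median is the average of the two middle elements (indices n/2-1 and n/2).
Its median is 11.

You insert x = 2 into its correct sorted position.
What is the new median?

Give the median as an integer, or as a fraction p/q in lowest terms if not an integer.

Answer: 13/2

Derivation:
Old list (sorted, length 5): [-6, -1, 11, 25, 27]
Old median = 11
Insert x = 2
Old length odd (5). Middle was index 2 = 11.
New length even (6). New median = avg of two middle elements.
x = 2: 2 elements are < x, 3 elements are > x.
New sorted list: [-6, -1, 2, 11, 25, 27]
New median = 13/2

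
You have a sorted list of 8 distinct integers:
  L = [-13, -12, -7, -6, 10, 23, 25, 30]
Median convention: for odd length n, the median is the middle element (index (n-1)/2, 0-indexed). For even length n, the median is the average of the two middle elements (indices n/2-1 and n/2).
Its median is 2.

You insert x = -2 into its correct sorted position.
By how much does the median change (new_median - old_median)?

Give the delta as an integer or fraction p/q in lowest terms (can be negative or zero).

Old median = 2
After inserting x = -2: new sorted = [-13, -12, -7, -6, -2, 10, 23, 25, 30]
New median = -2
Delta = -2 - 2 = -4

Answer: -4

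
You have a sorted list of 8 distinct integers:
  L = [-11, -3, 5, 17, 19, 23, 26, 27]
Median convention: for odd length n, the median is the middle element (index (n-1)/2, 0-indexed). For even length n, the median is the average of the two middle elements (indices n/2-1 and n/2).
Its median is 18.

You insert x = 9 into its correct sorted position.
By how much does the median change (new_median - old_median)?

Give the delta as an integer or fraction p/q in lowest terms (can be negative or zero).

Answer: -1

Derivation:
Old median = 18
After inserting x = 9: new sorted = [-11, -3, 5, 9, 17, 19, 23, 26, 27]
New median = 17
Delta = 17 - 18 = -1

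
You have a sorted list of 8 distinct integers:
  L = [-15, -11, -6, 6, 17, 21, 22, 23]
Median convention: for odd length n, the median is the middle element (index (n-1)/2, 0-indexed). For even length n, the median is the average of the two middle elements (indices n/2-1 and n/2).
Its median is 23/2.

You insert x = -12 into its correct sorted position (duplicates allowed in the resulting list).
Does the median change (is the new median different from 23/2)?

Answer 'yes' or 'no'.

Old median = 23/2
Insert x = -12
New median = 6
Changed? yes

Answer: yes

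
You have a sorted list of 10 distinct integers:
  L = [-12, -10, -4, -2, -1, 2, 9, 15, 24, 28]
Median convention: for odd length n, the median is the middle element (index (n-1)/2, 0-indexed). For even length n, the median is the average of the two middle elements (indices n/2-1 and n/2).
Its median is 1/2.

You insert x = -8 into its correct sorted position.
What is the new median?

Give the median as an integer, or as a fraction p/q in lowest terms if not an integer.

Old list (sorted, length 10): [-12, -10, -4, -2, -1, 2, 9, 15, 24, 28]
Old median = 1/2
Insert x = -8
Old length even (10). Middle pair: indices 4,5 = -1,2.
New length odd (11). New median = single middle element.
x = -8: 2 elements are < x, 8 elements are > x.
New sorted list: [-12, -10, -8, -4, -2, -1, 2, 9, 15, 24, 28]
New median = -1

Answer: -1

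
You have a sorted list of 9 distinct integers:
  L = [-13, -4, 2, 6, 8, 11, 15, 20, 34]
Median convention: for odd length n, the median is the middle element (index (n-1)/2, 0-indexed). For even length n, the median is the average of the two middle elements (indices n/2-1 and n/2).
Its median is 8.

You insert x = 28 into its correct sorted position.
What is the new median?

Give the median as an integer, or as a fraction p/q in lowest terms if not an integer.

Old list (sorted, length 9): [-13, -4, 2, 6, 8, 11, 15, 20, 34]
Old median = 8
Insert x = 28
Old length odd (9). Middle was index 4 = 8.
New length even (10). New median = avg of two middle elements.
x = 28: 8 elements are < x, 1 elements are > x.
New sorted list: [-13, -4, 2, 6, 8, 11, 15, 20, 28, 34]
New median = 19/2

Answer: 19/2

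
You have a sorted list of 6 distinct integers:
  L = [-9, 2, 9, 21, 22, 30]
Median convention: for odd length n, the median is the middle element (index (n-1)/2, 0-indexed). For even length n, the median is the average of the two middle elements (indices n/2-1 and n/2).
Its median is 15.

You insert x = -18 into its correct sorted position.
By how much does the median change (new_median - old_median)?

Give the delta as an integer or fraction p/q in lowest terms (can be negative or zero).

Old median = 15
After inserting x = -18: new sorted = [-18, -9, 2, 9, 21, 22, 30]
New median = 9
Delta = 9 - 15 = -6

Answer: -6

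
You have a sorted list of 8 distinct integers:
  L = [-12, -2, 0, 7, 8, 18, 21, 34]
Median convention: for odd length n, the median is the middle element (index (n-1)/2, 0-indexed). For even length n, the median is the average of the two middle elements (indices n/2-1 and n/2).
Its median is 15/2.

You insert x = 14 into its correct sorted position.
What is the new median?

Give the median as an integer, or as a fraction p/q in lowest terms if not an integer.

Old list (sorted, length 8): [-12, -2, 0, 7, 8, 18, 21, 34]
Old median = 15/2
Insert x = 14
Old length even (8). Middle pair: indices 3,4 = 7,8.
New length odd (9). New median = single middle element.
x = 14: 5 elements are < x, 3 elements are > x.
New sorted list: [-12, -2, 0, 7, 8, 14, 18, 21, 34]
New median = 8

Answer: 8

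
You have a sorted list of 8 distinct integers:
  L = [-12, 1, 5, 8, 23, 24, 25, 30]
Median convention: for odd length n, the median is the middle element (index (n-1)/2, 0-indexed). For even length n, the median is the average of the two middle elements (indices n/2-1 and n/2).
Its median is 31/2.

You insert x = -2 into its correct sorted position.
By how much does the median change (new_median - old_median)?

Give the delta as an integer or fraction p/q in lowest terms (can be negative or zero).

Old median = 31/2
After inserting x = -2: new sorted = [-12, -2, 1, 5, 8, 23, 24, 25, 30]
New median = 8
Delta = 8 - 31/2 = -15/2

Answer: -15/2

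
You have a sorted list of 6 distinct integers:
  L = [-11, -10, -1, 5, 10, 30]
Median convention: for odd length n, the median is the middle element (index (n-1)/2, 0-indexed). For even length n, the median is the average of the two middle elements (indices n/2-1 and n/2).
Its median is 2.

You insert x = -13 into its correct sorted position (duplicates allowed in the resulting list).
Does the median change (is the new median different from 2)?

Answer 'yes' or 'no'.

Answer: yes

Derivation:
Old median = 2
Insert x = -13
New median = -1
Changed? yes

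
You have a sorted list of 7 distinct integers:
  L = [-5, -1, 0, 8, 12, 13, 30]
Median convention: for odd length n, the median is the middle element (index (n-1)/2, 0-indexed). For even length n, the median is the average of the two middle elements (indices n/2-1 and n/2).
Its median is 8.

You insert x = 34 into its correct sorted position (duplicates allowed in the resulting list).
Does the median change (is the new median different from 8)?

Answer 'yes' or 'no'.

Answer: yes

Derivation:
Old median = 8
Insert x = 34
New median = 10
Changed? yes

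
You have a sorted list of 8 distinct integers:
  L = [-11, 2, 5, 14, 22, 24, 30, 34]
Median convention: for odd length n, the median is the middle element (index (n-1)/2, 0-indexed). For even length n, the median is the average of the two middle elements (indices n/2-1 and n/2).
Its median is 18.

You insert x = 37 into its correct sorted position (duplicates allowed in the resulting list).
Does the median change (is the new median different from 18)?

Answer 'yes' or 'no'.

Old median = 18
Insert x = 37
New median = 22
Changed? yes

Answer: yes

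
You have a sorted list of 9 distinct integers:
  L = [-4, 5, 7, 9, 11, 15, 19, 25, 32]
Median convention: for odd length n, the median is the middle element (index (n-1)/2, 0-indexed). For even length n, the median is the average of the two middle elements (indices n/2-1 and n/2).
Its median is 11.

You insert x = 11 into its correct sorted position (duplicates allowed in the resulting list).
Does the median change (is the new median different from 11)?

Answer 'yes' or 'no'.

Old median = 11
Insert x = 11
New median = 11
Changed? no

Answer: no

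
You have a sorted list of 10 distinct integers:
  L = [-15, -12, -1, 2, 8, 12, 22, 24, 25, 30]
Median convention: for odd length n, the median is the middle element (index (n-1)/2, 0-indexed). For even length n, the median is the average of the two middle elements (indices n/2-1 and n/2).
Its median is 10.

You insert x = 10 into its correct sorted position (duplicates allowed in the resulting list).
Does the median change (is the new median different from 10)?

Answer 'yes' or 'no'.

Old median = 10
Insert x = 10
New median = 10
Changed? no

Answer: no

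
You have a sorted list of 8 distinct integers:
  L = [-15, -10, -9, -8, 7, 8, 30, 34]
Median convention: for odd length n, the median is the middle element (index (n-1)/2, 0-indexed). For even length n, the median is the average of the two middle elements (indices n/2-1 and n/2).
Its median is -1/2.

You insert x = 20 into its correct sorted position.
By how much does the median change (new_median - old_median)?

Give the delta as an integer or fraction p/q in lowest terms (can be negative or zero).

Answer: 15/2

Derivation:
Old median = -1/2
After inserting x = 20: new sorted = [-15, -10, -9, -8, 7, 8, 20, 30, 34]
New median = 7
Delta = 7 - -1/2 = 15/2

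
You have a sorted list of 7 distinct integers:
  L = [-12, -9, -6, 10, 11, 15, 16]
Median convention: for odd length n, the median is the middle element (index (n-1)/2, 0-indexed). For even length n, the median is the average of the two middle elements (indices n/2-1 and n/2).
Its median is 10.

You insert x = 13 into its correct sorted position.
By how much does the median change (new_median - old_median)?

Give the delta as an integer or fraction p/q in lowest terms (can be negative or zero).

Answer: 1/2

Derivation:
Old median = 10
After inserting x = 13: new sorted = [-12, -9, -6, 10, 11, 13, 15, 16]
New median = 21/2
Delta = 21/2 - 10 = 1/2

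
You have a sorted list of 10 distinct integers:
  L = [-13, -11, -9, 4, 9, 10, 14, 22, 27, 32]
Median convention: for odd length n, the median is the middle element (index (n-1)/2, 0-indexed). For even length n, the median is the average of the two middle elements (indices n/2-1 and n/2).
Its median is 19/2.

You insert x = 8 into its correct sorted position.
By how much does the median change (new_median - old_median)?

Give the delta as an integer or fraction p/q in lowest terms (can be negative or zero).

Answer: -1/2

Derivation:
Old median = 19/2
After inserting x = 8: new sorted = [-13, -11, -9, 4, 8, 9, 10, 14, 22, 27, 32]
New median = 9
Delta = 9 - 19/2 = -1/2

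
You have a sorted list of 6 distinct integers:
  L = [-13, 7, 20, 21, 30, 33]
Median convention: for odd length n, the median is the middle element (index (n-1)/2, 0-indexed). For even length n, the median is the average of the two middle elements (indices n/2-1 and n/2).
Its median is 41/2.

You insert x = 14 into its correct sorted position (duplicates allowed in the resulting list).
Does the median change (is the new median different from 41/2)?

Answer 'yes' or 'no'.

Answer: yes

Derivation:
Old median = 41/2
Insert x = 14
New median = 20
Changed? yes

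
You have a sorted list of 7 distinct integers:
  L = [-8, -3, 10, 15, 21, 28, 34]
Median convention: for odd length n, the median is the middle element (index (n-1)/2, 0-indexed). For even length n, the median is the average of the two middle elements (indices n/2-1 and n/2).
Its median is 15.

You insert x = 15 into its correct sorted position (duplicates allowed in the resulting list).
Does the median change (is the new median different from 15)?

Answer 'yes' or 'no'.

Old median = 15
Insert x = 15
New median = 15
Changed? no

Answer: no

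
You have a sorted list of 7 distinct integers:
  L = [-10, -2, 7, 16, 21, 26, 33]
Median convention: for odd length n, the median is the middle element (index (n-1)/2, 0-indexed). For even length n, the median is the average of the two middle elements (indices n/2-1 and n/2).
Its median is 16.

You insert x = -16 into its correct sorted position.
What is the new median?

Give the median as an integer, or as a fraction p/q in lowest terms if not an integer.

Answer: 23/2

Derivation:
Old list (sorted, length 7): [-10, -2, 7, 16, 21, 26, 33]
Old median = 16
Insert x = -16
Old length odd (7). Middle was index 3 = 16.
New length even (8). New median = avg of two middle elements.
x = -16: 0 elements are < x, 7 elements are > x.
New sorted list: [-16, -10, -2, 7, 16, 21, 26, 33]
New median = 23/2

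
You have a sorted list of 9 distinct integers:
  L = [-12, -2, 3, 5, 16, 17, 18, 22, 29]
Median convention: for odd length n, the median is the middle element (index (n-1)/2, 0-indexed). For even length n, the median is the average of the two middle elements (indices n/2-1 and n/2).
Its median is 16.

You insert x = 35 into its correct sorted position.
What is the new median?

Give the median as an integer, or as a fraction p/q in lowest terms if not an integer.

Old list (sorted, length 9): [-12, -2, 3, 5, 16, 17, 18, 22, 29]
Old median = 16
Insert x = 35
Old length odd (9). Middle was index 4 = 16.
New length even (10). New median = avg of two middle elements.
x = 35: 9 elements are < x, 0 elements are > x.
New sorted list: [-12, -2, 3, 5, 16, 17, 18, 22, 29, 35]
New median = 33/2

Answer: 33/2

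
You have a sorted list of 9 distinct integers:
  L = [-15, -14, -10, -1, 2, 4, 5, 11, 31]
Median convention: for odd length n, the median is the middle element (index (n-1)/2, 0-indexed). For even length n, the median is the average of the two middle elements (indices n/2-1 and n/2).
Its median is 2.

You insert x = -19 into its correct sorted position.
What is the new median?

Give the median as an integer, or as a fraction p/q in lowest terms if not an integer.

Answer: 1/2

Derivation:
Old list (sorted, length 9): [-15, -14, -10, -1, 2, 4, 5, 11, 31]
Old median = 2
Insert x = -19
Old length odd (9). Middle was index 4 = 2.
New length even (10). New median = avg of two middle elements.
x = -19: 0 elements are < x, 9 elements are > x.
New sorted list: [-19, -15, -14, -10, -1, 2, 4, 5, 11, 31]
New median = 1/2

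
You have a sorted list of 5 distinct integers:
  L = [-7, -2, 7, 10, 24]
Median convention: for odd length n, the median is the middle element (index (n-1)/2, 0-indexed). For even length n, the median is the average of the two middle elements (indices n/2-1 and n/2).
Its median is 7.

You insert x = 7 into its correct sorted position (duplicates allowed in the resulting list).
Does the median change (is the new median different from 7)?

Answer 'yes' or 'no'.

Answer: no

Derivation:
Old median = 7
Insert x = 7
New median = 7
Changed? no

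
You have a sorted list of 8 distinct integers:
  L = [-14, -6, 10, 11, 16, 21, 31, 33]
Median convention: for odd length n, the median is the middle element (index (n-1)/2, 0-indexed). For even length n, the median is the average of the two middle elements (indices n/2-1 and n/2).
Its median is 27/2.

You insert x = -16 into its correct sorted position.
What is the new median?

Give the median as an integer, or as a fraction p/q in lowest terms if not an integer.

Answer: 11

Derivation:
Old list (sorted, length 8): [-14, -6, 10, 11, 16, 21, 31, 33]
Old median = 27/2
Insert x = -16
Old length even (8). Middle pair: indices 3,4 = 11,16.
New length odd (9). New median = single middle element.
x = -16: 0 elements are < x, 8 elements are > x.
New sorted list: [-16, -14, -6, 10, 11, 16, 21, 31, 33]
New median = 11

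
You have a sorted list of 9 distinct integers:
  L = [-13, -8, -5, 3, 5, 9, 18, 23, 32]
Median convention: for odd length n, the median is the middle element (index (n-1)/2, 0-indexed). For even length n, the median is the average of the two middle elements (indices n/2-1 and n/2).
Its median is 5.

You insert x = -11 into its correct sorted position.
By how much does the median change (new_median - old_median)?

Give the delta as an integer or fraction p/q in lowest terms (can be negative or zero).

Answer: -1

Derivation:
Old median = 5
After inserting x = -11: new sorted = [-13, -11, -8, -5, 3, 5, 9, 18, 23, 32]
New median = 4
Delta = 4 - 5 = -1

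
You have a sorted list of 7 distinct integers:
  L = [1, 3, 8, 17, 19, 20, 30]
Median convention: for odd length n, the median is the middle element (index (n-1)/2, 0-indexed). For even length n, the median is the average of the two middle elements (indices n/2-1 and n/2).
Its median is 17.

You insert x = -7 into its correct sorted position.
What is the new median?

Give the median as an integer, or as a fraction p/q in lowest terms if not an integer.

Answer: 25/2

Derivation:
Old list (sorted, length 7): [1, 3, 8, 17, 19, 20, 30]
Old median = 17
Insert x = -7
Old length odd (7). Middle was index 3 = 17.
New length even (8). New median = avg of two middle elements.
x = -7: 0 elements are < x, 7 elements are > x.
New sorted list: [-7, 1, 3, 8, 17, 19, 20, 30]
New median = 25/2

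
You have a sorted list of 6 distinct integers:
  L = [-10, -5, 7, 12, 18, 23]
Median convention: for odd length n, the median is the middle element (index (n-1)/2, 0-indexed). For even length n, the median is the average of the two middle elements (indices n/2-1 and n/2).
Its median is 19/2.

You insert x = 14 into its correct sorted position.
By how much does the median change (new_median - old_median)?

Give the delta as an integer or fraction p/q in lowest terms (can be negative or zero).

Answer: 5/2

Derivation:
Old median = 19/2
After inserting x = 14: new sorted = [-10, -5, 7, 12, 14, 18, 23]
New median = 12
Delta = 12 - 19/2 = 5/2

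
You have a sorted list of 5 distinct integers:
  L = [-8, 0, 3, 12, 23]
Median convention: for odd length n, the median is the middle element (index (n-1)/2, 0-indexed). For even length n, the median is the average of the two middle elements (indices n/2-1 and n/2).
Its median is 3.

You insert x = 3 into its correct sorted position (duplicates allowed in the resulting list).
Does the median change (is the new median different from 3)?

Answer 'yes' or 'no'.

Old median = 3
Insert x = 3
New median = 3
Changed? no

Answer: no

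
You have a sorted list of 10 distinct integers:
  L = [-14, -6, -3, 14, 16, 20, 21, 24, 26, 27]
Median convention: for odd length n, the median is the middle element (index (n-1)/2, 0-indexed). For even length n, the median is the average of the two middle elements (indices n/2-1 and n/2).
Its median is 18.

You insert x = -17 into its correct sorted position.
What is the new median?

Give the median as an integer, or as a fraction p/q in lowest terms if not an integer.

Answer: 16

Derivation:
Old list (sorted, length 10): [-14, -6, -3, 14, 16, 20, 21, 24, 26, 27]
Old median = 18
Insert x = -17
Old length even (10). Middle pair: indices 4,5 = 16,20.
New length odd (11). New median = single middle element.
x = -17: 0 elements are < x, 10 elements are > x.
New sorted list: [-17, -14, -6, -3, 14, 16, 20, 21, 24, 26, 27]
New median = 16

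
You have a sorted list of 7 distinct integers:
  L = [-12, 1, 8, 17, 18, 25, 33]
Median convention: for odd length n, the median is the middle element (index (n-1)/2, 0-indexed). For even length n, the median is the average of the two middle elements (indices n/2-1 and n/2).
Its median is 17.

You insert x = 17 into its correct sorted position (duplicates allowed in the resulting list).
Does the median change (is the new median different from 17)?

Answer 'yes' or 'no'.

Answer: no

Derivation:
Old median = 17
Insert x = 17
New median = 17
Changed? no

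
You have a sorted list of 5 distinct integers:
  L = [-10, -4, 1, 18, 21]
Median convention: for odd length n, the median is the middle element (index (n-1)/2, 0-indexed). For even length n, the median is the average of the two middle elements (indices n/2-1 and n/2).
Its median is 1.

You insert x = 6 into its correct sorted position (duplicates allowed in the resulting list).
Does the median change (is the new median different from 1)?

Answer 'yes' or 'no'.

Answer: yes

Derivation:
Old median = 1
Insert x = 6
New median = 7/2
Changed? yes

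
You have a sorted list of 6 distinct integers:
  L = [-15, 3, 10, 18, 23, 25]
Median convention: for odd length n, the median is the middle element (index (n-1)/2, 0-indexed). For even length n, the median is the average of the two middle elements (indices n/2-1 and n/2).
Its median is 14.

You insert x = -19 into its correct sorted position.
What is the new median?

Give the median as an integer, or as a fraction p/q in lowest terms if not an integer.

Old list (sorted, length 6): [-15, 3, 10, 18, 23, 25]
Old median = 14
Insert x = -19
Old length even (6). Middle pair: indices 2,3 = 10,18.
New length odd (7). New median = single middle element.
x = -19: 0 elements are < x, 6 elements are > x.
New sorted list: [-19, -15, 3, 10, 18, 23, 25]
New median = 10

Answer: 10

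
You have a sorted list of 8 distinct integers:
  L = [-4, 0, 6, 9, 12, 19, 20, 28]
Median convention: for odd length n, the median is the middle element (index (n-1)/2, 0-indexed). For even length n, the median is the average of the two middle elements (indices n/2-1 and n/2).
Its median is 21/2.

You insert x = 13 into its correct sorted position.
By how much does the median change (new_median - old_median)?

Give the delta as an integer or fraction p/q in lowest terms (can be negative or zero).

Old median = 21/2
After inserting x = 13: new sorted = [-4, 0, 6, 9, 12, 13, 19, 20, 28]
New median = 12
Delta = 12 - 21/2 = 3/2

Answer: 3/2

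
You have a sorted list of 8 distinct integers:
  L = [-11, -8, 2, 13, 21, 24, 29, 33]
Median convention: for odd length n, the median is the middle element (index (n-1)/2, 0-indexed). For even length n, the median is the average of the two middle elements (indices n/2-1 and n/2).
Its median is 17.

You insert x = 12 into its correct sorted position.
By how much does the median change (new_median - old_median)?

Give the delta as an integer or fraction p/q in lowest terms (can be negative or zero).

Answer: -4

Derivation:
Old median = 17
After inserting x = 12: new sorted = [-11, -8, 2, 12, 13, 21, 24, 29, 33]
New median = 13
Delta = 13 - 17 = -4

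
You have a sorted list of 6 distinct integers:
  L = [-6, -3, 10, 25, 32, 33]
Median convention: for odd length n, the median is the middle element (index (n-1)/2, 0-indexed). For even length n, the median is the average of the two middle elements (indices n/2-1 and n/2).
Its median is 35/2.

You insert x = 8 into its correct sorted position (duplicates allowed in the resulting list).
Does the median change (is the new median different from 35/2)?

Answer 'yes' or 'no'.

Old median = 35/2
Insert x = 8
New median = 10
Changed? yes

Answer: yes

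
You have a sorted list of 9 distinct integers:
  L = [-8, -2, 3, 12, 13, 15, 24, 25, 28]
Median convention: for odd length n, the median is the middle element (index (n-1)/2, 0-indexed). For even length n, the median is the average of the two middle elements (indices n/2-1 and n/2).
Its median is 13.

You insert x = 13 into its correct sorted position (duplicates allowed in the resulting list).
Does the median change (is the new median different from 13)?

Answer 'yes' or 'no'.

Answer: no

Derivation:
Old median = 13
Insert x = 13
New median = 13
Changed? no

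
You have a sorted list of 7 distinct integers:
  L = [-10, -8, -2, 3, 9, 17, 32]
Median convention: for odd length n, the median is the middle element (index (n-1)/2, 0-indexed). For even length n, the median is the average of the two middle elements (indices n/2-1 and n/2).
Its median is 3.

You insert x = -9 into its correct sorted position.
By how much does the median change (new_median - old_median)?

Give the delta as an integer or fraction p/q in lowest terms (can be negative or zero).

Old median = 3
After inserting x = -9: new sorted = [-10, -9, -8, -2, 3, 9, 17, 32]
New median = 1/2
Delta = 1/2 - 3 = -5/2

Answer: -5/2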